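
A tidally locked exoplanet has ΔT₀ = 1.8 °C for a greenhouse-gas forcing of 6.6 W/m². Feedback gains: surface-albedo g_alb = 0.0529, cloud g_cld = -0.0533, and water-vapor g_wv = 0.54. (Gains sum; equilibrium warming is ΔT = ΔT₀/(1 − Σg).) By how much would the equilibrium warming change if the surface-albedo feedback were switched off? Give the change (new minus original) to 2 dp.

Original: g = 0.5396, ΔT = 1.8/(1−0.5396) = 3.9096 °C.
Without surface-albedo: g' = 0.4867, ΔT' = 1.8/(1−0.4867) = 3.5067 °C.
Change = 3.5067 − 3.9096 = -0.40 °C.

-0.40 °C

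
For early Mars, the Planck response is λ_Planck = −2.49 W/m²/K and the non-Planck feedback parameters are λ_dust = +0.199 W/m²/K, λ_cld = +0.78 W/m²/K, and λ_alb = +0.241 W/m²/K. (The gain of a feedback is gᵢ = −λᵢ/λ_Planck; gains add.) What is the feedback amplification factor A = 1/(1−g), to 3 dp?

1.961

Convert to gains: g_dust = 0.199/2.49 = 0.07992; g_cld = 0.78/2.49 = 0.3133; g_alb = 0.241/2.49 = 0.09679.
Total gain g = 0.49001.
A = 1/(1 − 0.49001) = 1.961.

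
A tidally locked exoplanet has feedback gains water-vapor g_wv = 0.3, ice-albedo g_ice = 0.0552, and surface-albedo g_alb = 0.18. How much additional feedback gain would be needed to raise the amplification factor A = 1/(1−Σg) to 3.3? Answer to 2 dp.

0.16

Current total gain = 0.5352.
Target gain for A = 3.3: g* = 1 − 1/3.3 = 0.697.
Additional gain needed = 0.697 − 0.5352 = 0.16.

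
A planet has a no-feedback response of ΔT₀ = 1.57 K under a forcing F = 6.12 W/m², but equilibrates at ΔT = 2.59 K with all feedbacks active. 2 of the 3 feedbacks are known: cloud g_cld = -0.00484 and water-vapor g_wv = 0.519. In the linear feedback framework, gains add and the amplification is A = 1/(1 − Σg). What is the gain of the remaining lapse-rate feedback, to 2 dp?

Amplification A = ΔT/ΔT₀ = 2.59/1.57 = 1.65.
Total gain g = 1 − 1/A = 1 − 1/1.65 = 0.3939.
Known gains sum to -0.00484 + 0.519 = 0.51416.
g_lr = 0.3939 − 0.51416 = -0.12.

-0.12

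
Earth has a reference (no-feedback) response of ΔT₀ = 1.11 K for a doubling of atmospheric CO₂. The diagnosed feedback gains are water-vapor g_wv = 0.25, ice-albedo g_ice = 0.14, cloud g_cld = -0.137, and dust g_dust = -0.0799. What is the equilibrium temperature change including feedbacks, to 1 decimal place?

Total gain g = 0.25 + 0.14 − 0.137 − 0.0799 = 0.1731.
Amplification A = 1/(1 − 0.1731) = 1.209.
ΔT = 1.11 × 1.209 = 1.3 K.

1.3 K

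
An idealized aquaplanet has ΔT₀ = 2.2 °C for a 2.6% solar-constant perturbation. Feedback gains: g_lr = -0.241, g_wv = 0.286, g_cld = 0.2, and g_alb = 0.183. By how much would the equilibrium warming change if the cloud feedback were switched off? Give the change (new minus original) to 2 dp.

Original: g = 0.428, ΔT = 2.2/(1−0.428) = 3.8462 °C.
Without cloud: g' = 0.228, ΔT' = 2.2/(1−0.228) = 2.8497 °C.
Change = 2.8497 − 3.8462 = -1.00 °C.

-1.00 °C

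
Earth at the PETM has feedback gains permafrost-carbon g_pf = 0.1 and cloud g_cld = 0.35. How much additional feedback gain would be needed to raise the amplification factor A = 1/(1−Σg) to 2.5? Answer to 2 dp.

0.15

Current total gain = 0.45.
Target gain for A = 2.5: g* = 1 − 1/2.5 = 0.6.
Additional gain needed = 0.6 − 0.45 = 0.15.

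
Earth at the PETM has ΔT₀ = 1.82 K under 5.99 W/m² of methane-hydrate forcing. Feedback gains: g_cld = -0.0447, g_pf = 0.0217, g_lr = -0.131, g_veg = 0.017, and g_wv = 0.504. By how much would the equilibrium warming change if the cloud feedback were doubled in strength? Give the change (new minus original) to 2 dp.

Original: g = 0.367, ΔT = 1.82/(1−0.367) = 2.8752 K.
With doubled cloud: g' = 0.3223, ΔT' = 1.82/(1−0.3223) = 2.6856 K.
Change = 2.6856 − 2.8752 = -0.19 K.

-0.19 K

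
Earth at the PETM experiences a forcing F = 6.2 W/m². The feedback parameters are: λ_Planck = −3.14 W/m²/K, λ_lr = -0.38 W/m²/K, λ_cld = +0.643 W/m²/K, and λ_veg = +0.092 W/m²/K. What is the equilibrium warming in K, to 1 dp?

2.2 K

Net feedback parameter λ = (−3.14) + (-0.38) + (+0.643) + (+0.092) = -2.785 W/m²/K.
ΔT = −F/λ = −6.2/(-2.785) = 2.2 K.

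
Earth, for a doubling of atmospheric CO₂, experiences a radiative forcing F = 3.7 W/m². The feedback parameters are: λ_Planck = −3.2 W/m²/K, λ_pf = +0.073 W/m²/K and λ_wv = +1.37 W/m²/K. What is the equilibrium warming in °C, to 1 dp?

2.1 °C

Net feedback parameter λ = (−3.2) + (+0.073) + (+1.37) = -1.757 W/m²/K.
ΔT = −F/λ = −3.7/(-1.757) = 2.1 °C.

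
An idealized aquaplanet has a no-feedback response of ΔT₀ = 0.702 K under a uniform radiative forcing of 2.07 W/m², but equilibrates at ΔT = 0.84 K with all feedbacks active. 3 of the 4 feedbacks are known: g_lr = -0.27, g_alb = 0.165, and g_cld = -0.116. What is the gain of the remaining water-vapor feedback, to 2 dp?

Amplification A = ΔT/ΔT₀ = 0.84/0.702 = 1.197.
Total gain g = 1 − 1/A = 1 − 1/1.197 = 0.1646.
Known gains sum to -0.27 + 0.165 − 0.116 = -0.221.
g_wv = 0.1646 + 0.221 = 0.39.

0.39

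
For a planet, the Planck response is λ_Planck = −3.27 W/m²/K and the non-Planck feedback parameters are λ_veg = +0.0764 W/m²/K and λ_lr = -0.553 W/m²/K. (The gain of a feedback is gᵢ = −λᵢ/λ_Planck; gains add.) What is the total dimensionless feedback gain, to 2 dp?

Convert to gains: g_veg = 0.0764/3.27 = 0.02336; g_lr = -0.553/3.27 = -0.1691.
Total gain g = -0.14574.

-0.15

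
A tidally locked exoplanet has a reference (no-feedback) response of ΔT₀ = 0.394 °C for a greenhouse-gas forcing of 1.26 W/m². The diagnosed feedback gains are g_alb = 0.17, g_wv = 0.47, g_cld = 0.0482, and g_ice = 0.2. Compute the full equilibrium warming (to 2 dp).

3.52 °C

Total gain g = 0.17 + 0.47 + 0.0482 + 0.2 = 0.8882.
Amplification A = 1/(1 − 0.8882) = 8.945.
ΔT = 0.394 × 8.945 = 3.52 °C.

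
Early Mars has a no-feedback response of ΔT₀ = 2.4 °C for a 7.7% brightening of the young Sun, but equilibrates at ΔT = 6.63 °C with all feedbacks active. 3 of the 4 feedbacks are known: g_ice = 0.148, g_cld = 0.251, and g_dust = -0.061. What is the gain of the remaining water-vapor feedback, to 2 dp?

Amplification A = ΔT/ΔT₀ = 6.63/2.4 = 2.763.
Total gain g = 1 − 1/A = 1 − 1/2.763 = 0.6381.
Known gains sum to 0.148 + 0.251 − 0.061 = 0.338.
g_wv = 0.6381 − 0.338 = 0.30.

0.30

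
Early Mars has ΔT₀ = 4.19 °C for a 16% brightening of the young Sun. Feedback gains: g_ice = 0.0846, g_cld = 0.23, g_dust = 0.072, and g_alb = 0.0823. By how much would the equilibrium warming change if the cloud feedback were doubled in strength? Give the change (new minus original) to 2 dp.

Original: g = 0.4689, ΔT = 4.19/(1−0.4689) = 7.8893 °C.
With doubled cloud: g' = 0.6989, ΔT' = 4.19/(1−0.6989) = 13.9156 °C.
Change = 13.9156 − 7.8893 = 6.03 °C.

6.03 °C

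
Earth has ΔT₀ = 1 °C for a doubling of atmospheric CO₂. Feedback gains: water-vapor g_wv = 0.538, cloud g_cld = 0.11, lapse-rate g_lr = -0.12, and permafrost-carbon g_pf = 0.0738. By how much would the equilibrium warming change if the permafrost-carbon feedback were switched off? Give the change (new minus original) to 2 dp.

-0.39 °C

Original: g = 0.6018, ΔT = 1/(1−0.6018) = 2.5113 °C.
Without permafrost-carbon: g' = 0.528, ΔT' = 1/(1−0.528) = 2.1186 °C.
Change = 2.1186 − 2.5113 = -0.39 °C.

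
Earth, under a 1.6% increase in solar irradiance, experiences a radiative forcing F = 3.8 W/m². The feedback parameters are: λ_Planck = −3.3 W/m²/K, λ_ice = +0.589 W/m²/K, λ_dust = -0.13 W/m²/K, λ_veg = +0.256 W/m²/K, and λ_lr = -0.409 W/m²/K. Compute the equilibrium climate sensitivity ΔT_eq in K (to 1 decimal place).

1.3 K

Net feedback parameter λ = (−3.3) + (+0.589) + (-0.13) + (+0.256) + (-0.409) = -2.994 W/m²/K.
ΔT = −F/λ = −3.8/(-2.994) = 1.3 K.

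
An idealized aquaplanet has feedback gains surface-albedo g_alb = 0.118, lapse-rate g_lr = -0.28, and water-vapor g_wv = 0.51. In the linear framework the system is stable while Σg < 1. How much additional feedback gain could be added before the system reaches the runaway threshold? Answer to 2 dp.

Current total gain = 0.118 − 0.28 + 0.51 = 0.348.
Margin to runaway = 1 − 0.348 = 0.65.

0.65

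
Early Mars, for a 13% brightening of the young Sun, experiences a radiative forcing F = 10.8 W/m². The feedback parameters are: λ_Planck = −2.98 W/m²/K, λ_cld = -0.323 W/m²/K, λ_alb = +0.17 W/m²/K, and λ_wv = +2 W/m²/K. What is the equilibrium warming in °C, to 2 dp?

Net feedback parameter λ = (−2.98) + (-0.323) + (+0.17) + (+2) = -1.133 W/m²/K.
ΔT = −F/λ = −10.8/(-1.133) = 9.53 °C.

9.53 °C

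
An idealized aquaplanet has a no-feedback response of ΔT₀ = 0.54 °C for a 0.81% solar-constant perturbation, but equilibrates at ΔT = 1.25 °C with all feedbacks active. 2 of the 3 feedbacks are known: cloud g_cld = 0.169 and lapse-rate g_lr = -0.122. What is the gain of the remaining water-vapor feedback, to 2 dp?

0.52

Amplification A = ΔT/ΔT₀ = 1.25/0.54 = 2.315.
Total gain g = 1 − 1/A = 1 − 1/2.315 = 0.568.
Known gains sum to 0.169 − 0.122 = 0.047.
g_wv = 0.568 − 0.047 = 0.52.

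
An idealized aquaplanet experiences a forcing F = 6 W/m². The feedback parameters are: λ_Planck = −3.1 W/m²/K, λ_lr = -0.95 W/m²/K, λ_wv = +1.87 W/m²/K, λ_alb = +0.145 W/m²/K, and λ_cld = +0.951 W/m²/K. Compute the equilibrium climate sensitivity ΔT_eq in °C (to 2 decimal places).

Net feedback parameter λ = (−3.1) + (-0.95) + (+1.87) + (+0.145) + (+0.951) = -1.084 W/m²/K.
ΔT = −F/λ = −6/(-1.084) = 5.54 °C.

5.54 °C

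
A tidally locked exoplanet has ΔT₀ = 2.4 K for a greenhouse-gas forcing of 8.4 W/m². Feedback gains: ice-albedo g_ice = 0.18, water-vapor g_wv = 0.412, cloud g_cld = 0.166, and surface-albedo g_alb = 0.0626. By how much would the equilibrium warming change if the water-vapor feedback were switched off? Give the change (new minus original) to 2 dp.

Original: g = 0.8206, ΔT = 2.4/(1−0.8206) = 13.3779 K.
Without water-vapor: g' = 0.4086, ΔT' = 2.4/(1−0.4086) = 4.0582 K.
Change = 4.0582 − 13.3779 = -9.32 K.

-9.32 K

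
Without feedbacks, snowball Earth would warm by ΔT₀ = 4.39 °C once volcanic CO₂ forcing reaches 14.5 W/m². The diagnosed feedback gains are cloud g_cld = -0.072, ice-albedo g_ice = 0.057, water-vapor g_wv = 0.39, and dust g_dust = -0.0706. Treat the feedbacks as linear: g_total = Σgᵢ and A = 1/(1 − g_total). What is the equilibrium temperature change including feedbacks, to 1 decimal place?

6.3 °C

Total gain g = -0.072 + 0.057 + 0.39 − 0.0706 = 0.3044.
Amplification A = 1/(1 − 0.3044) = 1.438.
ΔT = 4.39 × 1.438 = 6.3 °C.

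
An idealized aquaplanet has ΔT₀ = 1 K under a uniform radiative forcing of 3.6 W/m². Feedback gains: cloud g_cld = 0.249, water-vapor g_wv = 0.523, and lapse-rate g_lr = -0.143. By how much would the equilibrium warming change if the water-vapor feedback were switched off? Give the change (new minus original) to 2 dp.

-1.58 K

Original: g = 0.629, ΔT = 1/(1−0.629) = 2.6954 K.
Without water-vapor: g' = 0.106, ΔT' = 1/(1−0.106) = 1.1186 K.
Change = 1.1186 − 2.6954 = -1.58 K.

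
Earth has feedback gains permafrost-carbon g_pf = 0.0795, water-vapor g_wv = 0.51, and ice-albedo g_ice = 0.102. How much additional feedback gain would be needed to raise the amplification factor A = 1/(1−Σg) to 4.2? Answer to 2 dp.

0.07

Current total gain = 0.6915.
Target gain for A = 4.2: g* = 1 − 1/4.2 = 0.7619.
Additional gain needed = 0.7619 − 0.6915 = 0.07.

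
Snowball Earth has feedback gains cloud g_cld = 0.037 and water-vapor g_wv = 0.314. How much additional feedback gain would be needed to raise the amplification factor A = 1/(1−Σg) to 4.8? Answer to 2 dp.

0.44

Current total gain = 0.351.
Target gain for A = 4.8: g* = 1 − 1/4.8 = 0.7917.
Additional gain needed = 0.7917 − 0.351 = 0.44.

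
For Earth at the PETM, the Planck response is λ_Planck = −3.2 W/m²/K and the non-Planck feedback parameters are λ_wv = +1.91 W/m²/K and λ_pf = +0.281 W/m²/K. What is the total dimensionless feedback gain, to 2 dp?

0.68

Convert to gains: g_wv = 1.91/3.2 = 0.5969; g_pf = 0.281/3.2 = 0.08781.
Total gain g = 0.68471.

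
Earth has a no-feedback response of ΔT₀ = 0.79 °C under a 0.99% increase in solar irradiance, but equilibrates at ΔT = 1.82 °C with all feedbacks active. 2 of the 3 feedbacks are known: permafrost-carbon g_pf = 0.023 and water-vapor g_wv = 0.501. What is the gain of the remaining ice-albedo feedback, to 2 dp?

Amplification A = ΔT/ΔT₀ = 1.82/0.79 = 2.304.
Total gain g = 1 − 1/A = 1 − 1/2.304 = 0.566.
Known gains sum to 0.023 + 0.501 = 0.524.
g_ice = 0.566 − 0.524 = 0.04.

0.04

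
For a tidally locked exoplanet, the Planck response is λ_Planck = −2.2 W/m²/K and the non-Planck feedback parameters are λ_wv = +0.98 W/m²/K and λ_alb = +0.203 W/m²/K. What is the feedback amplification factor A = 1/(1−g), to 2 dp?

2.16

Convert to gains: g_wv = 0.98/2.2 = 0.4455; g_alb = 0.203/2.2 = 0.09227.
Total gain g = 0.53777.
A = 1/(1 − 0.53777) = 2.16.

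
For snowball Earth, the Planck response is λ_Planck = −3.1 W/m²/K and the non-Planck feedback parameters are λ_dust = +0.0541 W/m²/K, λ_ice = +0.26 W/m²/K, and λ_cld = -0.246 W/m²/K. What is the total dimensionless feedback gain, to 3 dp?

Convert to gains: g_dust = 0.0541/3.1 = 0.01745; g_ice = 0.26/3.1 = 0.08387; g_cld = -0.246/3.1 = -0.07935.
Total gain g = 0.02197.

0.022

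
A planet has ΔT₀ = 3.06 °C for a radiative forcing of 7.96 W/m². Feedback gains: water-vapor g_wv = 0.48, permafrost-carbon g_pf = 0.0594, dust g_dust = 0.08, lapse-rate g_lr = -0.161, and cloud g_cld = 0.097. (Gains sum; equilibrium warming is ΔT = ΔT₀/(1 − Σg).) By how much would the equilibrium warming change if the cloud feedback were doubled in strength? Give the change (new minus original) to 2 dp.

1.92 °C

Original: g = 0.5554, ΔT = 3.06/(1−0.5554) = 6.8826 °C.
With doubled cloud: g' = 0.6524, ΔT' = 3.06/(1−0.6524) = 8.8032 °C.
Change = 8.8032 − 6.8826 = 1.92 °C.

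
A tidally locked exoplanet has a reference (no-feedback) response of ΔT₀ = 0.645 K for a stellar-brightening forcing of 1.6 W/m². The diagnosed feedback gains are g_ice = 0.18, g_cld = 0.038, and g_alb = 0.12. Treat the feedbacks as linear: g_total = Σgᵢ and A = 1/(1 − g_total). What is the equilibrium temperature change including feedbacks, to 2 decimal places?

0.97 K

Total gain g = 0.18 + 0.038 + 0.12 = 0.338.
Amplification A = 1/(1 − 0.338) = 1.511.
ΔT = 0.645 × 1.511 = 0.97 K.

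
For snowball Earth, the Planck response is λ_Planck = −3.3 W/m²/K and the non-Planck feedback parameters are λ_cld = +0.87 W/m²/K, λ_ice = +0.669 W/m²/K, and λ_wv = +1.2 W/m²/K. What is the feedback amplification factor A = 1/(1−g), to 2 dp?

Convert to gains: g_cld = 0.87/3.3 = 0.2636; g_ice = 0.669/3.3 = 0.2027; g_wv = 1.2/3.3 = 0.3636.
Total gain g = 0.8299.
A = 1/(1 − 0.8299) = 5.88.

5.88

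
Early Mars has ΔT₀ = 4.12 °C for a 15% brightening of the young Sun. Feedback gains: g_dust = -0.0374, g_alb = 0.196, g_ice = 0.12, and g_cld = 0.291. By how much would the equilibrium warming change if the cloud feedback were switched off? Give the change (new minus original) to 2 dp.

-3.86 °C

Original: g = 0.5696, ΔT = 4.12/(1−0.5696) = 9.5725 °C.
Without cloud: g' = 0.2786, ΔT' = 4.12/(1−0.2786) = 5.7111 °C.
Change = 5.7111 − 9.5725 = -3.86 °C.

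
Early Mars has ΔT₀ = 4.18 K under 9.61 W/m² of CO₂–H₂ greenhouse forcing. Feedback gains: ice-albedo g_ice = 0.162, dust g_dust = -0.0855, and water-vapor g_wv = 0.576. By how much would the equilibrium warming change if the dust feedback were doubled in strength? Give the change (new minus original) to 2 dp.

-2.38 K

Original: g = 0.6525, ΔT = 4.18/(1−0.6525) = 12.0288 K.
With doubled dust: g' = 0.567, ΔT' = 4.18/(1−0.567) = 9.6536 K.
Change = 9.6536 − 12.0288 = -2.38 K.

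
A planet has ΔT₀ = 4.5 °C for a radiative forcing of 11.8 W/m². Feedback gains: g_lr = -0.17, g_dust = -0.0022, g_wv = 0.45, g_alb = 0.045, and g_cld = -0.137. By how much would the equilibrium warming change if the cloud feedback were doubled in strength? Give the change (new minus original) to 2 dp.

-0.80 °C

Original: g = 0.1858, ΔT = 4.5/(1−0.1858) = 5.5269 °C.
With doubled cloud: g' = 0.0488, ΔT' = 4.5/(1−0.0488) = 4.7309 °C.
Change = 4.7309 − 5.5269 = -0.80 °C.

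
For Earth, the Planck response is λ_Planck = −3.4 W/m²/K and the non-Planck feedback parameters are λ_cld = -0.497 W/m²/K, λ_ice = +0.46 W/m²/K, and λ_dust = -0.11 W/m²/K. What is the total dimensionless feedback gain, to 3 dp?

Convert to gains: g_cld = -0.497/3.4 = -0.1462; g_ice = 0.46/3.4 = 0.1353; g_dust = -0.11/3.4 = -0.03235.
Total gain g = -0.04325.

-0.043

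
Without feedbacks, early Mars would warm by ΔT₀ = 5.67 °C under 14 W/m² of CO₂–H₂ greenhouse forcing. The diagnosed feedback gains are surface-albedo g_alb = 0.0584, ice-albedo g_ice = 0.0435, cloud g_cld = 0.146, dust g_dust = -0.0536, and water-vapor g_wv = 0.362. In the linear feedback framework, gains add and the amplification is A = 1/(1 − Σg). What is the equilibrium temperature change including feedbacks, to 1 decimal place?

12.8 °C

Total gain g = 0.0584 + 0.0435 + 0.146 − 0.0536 + 0.362 = 0.5563.
Amplification A = 1/(1 − 0.5563) = 2.254.
ΔT = 5.67 × 2.254 = 12.8 °C.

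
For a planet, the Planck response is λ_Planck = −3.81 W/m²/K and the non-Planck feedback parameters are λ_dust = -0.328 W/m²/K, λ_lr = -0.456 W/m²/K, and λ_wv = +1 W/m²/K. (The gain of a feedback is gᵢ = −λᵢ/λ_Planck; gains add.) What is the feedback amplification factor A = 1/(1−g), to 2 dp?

1.06

Convert to gains: g_dust = -0.328/3.81 = -0.08609; g_lr = -0.456/3.81 = -0.1197; g_wv = 1/3.81 = 0.2625.
Total gain g = 0.05671.
A = 1/(1 − 0.05671) = 1.06.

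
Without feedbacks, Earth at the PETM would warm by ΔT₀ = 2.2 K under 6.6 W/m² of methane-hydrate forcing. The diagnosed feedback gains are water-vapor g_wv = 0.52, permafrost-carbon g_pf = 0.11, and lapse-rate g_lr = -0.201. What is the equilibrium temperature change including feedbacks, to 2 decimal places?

Total gain g = 0.52 + 0.11 − 0.201 = 0.429.
Amplification A = 1/(1 − 0.429) = 1.751.
ΔT = 2.2 × 1.751 = 3.85 K.

3.85 K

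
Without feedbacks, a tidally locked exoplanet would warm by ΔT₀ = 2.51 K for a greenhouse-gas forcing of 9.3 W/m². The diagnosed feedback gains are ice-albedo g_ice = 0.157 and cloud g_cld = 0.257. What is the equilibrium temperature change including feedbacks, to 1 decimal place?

Total gain g = 0.157 + 0.257 = 0.414.
Amplification A = 1/(1 − 0.414) = 1.706.
ΔT = 2.51 × 1.706 = 4.3 K.

4.3 K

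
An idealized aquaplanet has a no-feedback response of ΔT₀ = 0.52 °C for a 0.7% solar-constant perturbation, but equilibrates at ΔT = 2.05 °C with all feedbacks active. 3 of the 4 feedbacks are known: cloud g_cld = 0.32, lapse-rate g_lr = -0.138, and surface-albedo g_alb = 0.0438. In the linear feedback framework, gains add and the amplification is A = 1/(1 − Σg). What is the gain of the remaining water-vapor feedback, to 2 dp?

0.52

Amplification A = ΔT/ΔT₀ = 2.05/0.52 = 3.942.
Total gain g = 1 − 1/A = 1 − 1/3.942 = 0.7463.
Known gains sum to 0.32 − 0.138 + 0.0438 = 0.2258.
g_wv = 0.7463 − 0.2258 = 0.52.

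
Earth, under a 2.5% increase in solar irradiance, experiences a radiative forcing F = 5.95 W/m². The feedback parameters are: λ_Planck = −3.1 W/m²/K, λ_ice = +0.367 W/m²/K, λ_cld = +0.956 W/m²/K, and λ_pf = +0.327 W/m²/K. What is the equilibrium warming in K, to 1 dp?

4.1 K

Net feedback parameter λ = (−3.1) + (+0.367) + (+0.956) + (+0.327) = -1.45 W/m²/K.
ΔT = −F/λ = −5.95/(-1.45) = 4.1 K.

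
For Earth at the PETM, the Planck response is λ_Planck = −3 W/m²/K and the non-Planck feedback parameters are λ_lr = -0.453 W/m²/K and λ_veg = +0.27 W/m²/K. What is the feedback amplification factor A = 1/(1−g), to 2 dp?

0.94

Convert to gains: g_lr = -0.453/3 = -0.151; g_veg = 0.27/3 = 0.09.
Total gain g = -0.061.
A = 1/(1 + 0.061) = 0.94.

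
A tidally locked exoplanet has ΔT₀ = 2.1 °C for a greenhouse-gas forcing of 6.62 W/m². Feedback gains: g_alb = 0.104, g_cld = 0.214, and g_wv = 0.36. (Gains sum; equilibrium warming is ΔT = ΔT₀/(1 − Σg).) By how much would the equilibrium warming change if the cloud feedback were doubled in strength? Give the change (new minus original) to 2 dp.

12.92 °C

Original: g = 0.678, ΔT = 2.1/(1−0.678) = 6.5217 °C.
With doubled cloud: g' = 0.892, ΔT' = 2.1/(1−0.892) = 19.4444 °C.
Change = 19.4444 − 6.5217 = 12.92 °C.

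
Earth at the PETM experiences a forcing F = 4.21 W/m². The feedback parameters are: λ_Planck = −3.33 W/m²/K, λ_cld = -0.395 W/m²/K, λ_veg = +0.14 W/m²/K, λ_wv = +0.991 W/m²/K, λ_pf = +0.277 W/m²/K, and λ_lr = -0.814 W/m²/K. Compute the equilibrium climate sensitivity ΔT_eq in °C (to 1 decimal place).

1.3 °C

Net feedback parameter λ = (−3.33) + (-0.395) + (+0.14) + (+0.991) + (+0.277) + (-0.814) = -3.131 W/m²/K.
ΔT = −F/λ = −4.21/(-3.131) = 1.3 °C.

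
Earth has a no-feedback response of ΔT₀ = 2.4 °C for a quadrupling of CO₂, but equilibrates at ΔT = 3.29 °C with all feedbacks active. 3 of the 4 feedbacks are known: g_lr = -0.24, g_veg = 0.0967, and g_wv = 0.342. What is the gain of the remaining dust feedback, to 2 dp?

0.07

Amplification A = ΔT/ΔT₀ = 3.29/2.4 = 1.371.
Total gain g = 1 − 1/A = 1 − 1/1.371 = 0.2706.
Known gains sum to -0.24 + 0.0967 + 0.342 = 0.1987.
g_dust = 0.2706 − 0.1987 = 0.07.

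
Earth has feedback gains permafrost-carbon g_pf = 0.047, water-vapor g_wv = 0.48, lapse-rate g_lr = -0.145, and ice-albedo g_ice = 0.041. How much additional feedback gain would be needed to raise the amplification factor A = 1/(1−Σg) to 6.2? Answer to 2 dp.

0.42

Current total gain = 0.423.
Target gain for A = 6.2: g* = 1 − 1/6.2 = 0.8387.
Additional gain needed = 0.8387 − 0.423 = 0.42.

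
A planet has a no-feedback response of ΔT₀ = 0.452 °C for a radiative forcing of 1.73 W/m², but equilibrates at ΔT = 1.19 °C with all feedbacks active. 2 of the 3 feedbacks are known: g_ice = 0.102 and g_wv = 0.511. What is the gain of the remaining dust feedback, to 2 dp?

0.01

Amplification A = ΔT/ΔT₀ = 1.19/0.452 = 2.633.
Total gain g = 1 − 1/A = 1 − 1/2.633 = 0.6202.
Known gains sum to 0.102 + 0.511 = 0.613.
g_dust = 0.6202 − 0.613 = 0.01.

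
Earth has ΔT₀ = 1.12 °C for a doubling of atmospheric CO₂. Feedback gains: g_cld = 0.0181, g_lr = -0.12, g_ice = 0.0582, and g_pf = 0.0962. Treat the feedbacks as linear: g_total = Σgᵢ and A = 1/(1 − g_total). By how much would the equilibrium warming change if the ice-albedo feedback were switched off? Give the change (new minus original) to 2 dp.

Original: g = 0.0525, ΔT = 1.12/(1−0.0525) = 1.1821 °C.
Without ice-albedo: g' = -0.0057, ΔT' = 1.12/(1+0.0057) = 1.1137 °C.
Change = 1.1137 − 1.1821 = -0.07 °C.

-0.07 °C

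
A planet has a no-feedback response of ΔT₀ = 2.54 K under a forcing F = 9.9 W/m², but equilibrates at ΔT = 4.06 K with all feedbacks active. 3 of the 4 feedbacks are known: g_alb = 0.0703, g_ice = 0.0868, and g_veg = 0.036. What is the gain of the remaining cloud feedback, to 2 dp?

Amplification A = ΔT/ΔT₀ = 4.06/2.54 = 1.598.
Total gain g = 1 − 1/A = 1 − 1/1.598 = 0.3742.
Known gains sum to 0.0703 + 0.0868 + 0.036 = 0.1931.
g_cld = 0.3742 − 0.1931 = 0.18.

0.18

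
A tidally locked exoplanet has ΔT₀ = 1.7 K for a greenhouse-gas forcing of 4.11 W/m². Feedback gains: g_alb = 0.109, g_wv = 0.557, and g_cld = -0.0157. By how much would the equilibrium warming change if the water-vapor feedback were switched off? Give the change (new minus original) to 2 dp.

-2.99 K

Original: g = 0.6503, ΔT = 1.7/(1−0.6503) = 4.8613 K.
Without water-vapor: g' = 0.0933, ΔT' = 1.7/(1−0.0933) = 1.8749 K.
Change = 1.8749 − 4.8613 = -2.99 K.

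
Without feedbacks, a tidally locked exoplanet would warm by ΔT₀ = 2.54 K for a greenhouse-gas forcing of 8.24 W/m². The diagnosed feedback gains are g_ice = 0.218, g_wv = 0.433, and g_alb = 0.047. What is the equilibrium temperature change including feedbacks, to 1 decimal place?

Total gain g = 0.218 + 0.433 + 0.047 = 0.698.
Amplification A = 1/(1 − 0.698) = 3.311.
ΔT = 2.54 × 3.311 = 8.4 K.

8.4 K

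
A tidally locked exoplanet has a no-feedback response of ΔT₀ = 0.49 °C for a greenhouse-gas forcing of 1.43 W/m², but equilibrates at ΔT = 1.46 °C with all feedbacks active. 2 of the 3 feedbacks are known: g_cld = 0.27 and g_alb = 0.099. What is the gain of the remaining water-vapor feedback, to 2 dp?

Amplification A = ΔT/ΔT₀ = 1.46/0.49 = 2.98.
Total gain g = 1 − 1/A = 1 − 1/2.98 = 0.6644.
Known gains sum to 0.27 + 0.099 = 0.369.
g_wv = 0.6644 − 0.369 = 0.30.

0.30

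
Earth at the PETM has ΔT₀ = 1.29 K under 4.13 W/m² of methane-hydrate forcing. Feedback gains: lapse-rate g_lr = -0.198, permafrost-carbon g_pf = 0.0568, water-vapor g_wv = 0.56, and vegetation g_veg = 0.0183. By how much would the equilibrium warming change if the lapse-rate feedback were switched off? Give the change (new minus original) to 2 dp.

Original: g = 0.4371, ΔT = 1.29/(1−0.4371) = 2.2917 K.
Without lapse-rate: g' = 0.6351, ΔT' = 1.29/(1−0.6351) = 3.5352 K.
Change = 3.5352 − 2.2917 = 1.24 K.

1.24 K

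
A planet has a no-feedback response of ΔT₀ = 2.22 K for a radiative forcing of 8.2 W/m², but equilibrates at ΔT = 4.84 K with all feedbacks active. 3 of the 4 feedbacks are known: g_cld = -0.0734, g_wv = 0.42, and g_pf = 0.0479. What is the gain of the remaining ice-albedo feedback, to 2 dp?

Amplification A = ΔT/ΔT₀ = 4.84/2.22 = 2.18.
Total gain g = 1 − 1/A = 1 − 1/2.18 = 0.5413.
Known gains sum to -0.0734 + 0.42 + 0.0479 = 0.3945.
g_ice = 0.5413 − 0.3945 = 0.15.

0.15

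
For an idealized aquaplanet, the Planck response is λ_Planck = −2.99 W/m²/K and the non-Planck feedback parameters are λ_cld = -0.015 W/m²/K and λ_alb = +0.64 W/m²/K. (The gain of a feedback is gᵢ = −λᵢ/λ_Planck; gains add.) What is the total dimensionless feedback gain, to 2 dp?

0.21

Convert to gains: g_cld = -0.015/2.99 = -0.005017; g_alb = 0.64/2.99 = 0.214.
Total gain g = 0.208983.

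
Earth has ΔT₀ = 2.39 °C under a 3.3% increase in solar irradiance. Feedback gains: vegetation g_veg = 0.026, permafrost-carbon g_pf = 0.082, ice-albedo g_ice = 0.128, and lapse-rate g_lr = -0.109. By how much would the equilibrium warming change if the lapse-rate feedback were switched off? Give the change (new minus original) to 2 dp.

Original: g = 0.127, ΔT = 2.39/(1−0.127) = 2.7377 °C.
Without lapse-rate: g' = 0.236, ΔT' = 2.39/(1−0.236) = 3.1283 °C.
Change = 3.1283 − 2.7377 = 0.39 °C.

0.39 °C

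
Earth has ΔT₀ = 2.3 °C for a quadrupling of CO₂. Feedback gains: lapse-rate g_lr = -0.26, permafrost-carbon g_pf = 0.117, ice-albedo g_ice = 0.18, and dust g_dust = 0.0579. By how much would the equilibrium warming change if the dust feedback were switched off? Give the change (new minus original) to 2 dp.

Original: g = 0.0949, ΔT = 2.3/(1−0.0949) = 2.5412 °C.
Without dust: g' = 0.037, ΔT' = 2.3/(1−0.037) = 2.3884 °C.
Change = 2.3884 − 2.5412 = -0.15 °C.

-0.15 °C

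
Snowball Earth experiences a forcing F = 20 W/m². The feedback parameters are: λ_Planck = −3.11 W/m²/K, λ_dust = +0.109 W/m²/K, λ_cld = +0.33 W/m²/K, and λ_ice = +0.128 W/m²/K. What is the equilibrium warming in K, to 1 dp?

7.9 K

Net feedback parameter λ = (−3.11) + (+0.109) + (+0.33) + (+0.128) = -2.543 W/m²/K.
ΔT = −F/λ = −20/(-2.543) = 7.9 K.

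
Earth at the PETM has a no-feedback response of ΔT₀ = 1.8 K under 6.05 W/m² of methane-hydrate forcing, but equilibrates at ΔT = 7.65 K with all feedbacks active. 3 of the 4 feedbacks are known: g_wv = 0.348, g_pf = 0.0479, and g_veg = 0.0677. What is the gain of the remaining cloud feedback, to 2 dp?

0.30

Amplification A = ΔT/ΔT₀ = 7.65/1.8 = 4.25.
Total gain g = 1 − 1/A = 1 − 1/4.25 = 0.7647.
Known gains sum to 0.348 + 0.0479 + 0.0677 = 0.4636.
g_cld = 0.7647 − 0.4636 = 0.30.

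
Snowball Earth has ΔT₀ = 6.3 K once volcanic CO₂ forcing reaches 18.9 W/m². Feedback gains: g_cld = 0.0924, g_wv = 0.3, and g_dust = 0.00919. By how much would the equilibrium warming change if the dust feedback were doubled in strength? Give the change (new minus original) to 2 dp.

Original: g = 0.40159, ΔT = 6.3/(1−0.40159) = 10.5279 K.
With doubled dust: g' = 0.41078, ΔT' = 6.3/(1−0.41078) = 10.6921 K.
Change = 10.6921 − 10.5279 = 0.16 K.

0.16 K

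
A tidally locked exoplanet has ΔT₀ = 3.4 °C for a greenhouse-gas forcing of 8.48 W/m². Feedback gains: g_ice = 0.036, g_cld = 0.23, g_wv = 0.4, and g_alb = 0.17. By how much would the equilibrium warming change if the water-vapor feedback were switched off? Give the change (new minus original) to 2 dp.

Original: g = 0.836, ΔT = 3.4/(1−0.836) = 20.7317 °C.
Without water-vapor: g' = 0.436, ΔT' = 3.4/(1−0.436) = 6.0284 °C.
Change = 6.0284 − 20.7317 = -14.70 °C.

-14.70 °C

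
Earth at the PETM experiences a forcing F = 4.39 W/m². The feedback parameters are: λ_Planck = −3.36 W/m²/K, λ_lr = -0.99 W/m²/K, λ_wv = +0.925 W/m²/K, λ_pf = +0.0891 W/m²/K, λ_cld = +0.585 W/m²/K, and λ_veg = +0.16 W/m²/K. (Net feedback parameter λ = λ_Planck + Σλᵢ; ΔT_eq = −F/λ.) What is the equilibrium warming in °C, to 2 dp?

Net feedback parameter λ = (−3.36) + (-0.99) + (+0.925) + (+0.0891) + (+0.585) + (+0.16) = -2.5909 W/m²/K.
ΔT = −F/λ = −4.39/(-2.5909) = 1.69 °C.

1.69 °C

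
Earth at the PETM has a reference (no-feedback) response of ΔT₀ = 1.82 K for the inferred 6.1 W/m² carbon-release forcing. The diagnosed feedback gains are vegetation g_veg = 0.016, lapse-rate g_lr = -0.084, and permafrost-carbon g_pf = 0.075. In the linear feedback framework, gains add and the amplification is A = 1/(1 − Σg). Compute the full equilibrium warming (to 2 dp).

1.83 K

Total gain g = 0.016 − 0.084 + 0.075 = 0.007.
Amplification A = 1/(1 − 0.007) = 1.007.
ΔT = 1.82 × 1.007 = 1.83 K.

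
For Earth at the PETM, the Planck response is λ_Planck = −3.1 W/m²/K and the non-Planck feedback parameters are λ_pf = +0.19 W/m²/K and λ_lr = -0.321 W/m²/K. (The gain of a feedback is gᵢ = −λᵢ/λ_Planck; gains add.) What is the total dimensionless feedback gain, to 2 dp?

Convert to gains: g_pf = 0.19/3.1 = 0.06129; g_lr = -0.321/3.1 = -0.1035.
Total gain g = -0.04221.

-0.04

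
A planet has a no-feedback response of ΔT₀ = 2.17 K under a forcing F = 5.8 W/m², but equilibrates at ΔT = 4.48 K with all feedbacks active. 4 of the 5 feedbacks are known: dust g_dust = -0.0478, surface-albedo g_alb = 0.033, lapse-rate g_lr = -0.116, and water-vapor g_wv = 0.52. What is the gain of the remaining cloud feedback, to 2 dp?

Amplification A = ΔT/ΔT₀ = 4.48/2.17 = 2.065.
Total gain g = 1 − 1/A = 1 − 1/2.065 = 0.5157.
Known gains sum to -0.0478 + 0.033 − 0.116 + 0.52 = 0.3892.
g_cld = 0.5157 − 0.3892 = 0.13.

0.13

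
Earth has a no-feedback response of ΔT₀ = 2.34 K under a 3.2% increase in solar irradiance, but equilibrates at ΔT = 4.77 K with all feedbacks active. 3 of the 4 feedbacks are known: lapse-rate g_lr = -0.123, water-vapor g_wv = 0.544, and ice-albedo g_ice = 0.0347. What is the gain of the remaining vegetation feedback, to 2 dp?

Amplification A = ΔT/ΔT₀ = 4.77/2.34 = 2.038.
Total gain g = 1 − 1/A = 1 − 1/2.038 = 0.5093.
Known gains sum to -0.123 + 0.544 + 0.0347 = 0.4557.
g_veg = 0.5093 − 0.4557 = 0.05.

0.05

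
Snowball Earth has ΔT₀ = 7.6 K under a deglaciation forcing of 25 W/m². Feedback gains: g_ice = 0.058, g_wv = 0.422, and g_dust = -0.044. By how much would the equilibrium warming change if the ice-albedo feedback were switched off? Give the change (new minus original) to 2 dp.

-1.26 K

Original: g = 0.436, ΔT = 7.6/(1−0.436) = 13.4752 K.
Without ice-albedo: g' = 0.378, ΔT' = 7.6/(1−0.378) = 12.2186 K.
Change = 12.2186 − 13.4752 = -1.26 K.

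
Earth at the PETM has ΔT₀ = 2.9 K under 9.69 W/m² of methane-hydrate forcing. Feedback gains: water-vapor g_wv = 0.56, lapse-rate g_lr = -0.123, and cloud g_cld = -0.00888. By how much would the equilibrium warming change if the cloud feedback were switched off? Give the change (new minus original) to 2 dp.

Original: g = 0.42812, ΔT = 2.9/(1−0.42812) = 5.0710 K.
Without cloud: g' = 0.437, ΔT' = 2.9/(1−0.437) = 5.1510 K.
Change = 5.1510 − 5.0710 = 0.08 K.

0.08 K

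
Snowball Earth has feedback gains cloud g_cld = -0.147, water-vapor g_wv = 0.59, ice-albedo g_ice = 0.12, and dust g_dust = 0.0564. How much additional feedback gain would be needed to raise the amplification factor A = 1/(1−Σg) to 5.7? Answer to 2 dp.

0.21

Current total gain = 0.6194.
Target gain for A = 5.7: g* = 1 − 1/5.7 = 0.8246.
Additional gain needed = 0.8246 − 0.6194 = 0.21.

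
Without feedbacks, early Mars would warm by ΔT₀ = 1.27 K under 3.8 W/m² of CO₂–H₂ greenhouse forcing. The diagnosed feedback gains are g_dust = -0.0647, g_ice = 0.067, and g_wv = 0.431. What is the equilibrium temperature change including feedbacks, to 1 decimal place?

2.2 K

Total gain g = -0.0647 + 0.067 + 0.431 = 0.4333.
Amplification A = 1/(1 − 0.4333) = 1.765.
ΔT = 1.27 × 1.765 = 2.2 K.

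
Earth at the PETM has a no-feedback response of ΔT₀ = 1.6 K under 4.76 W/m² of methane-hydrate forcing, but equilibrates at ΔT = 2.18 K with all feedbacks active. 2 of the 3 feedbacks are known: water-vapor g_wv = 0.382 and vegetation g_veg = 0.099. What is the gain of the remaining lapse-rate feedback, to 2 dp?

-0.21

Amplification A = ΔT/ΔT₀ = 2.18/1.6 = 1.363.
Total gain g = 1 − 1/A = 1 − 1/1.363 = 0.2663.
Known gains sum to 0.382 + 0.099 = 0.481.
g_lr = 0.2663 − 0.481 = -0.21.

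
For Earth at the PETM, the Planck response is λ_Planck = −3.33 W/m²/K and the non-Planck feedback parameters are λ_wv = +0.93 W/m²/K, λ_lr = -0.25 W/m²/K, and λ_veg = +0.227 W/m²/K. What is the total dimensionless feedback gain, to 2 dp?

Convert to gains: g_wv = 0.93/3.33 = 0.2793; g_lr = -0.25/3.33 = -0.07508; g_veg = 0.227/3.33 = 0.06817.
Total gain g = 0.27239.

0.27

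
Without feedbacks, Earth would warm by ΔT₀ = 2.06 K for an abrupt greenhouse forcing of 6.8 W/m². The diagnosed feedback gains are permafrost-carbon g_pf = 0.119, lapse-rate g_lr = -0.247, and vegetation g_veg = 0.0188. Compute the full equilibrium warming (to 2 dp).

1.86 K

Total gain g = 0.119 − 0.247 + 0.0188 = -0.1092.
Amplification A = 1/(1 + 0.1092) = 0.9016.
ΔT = 2.06 × 0.9016 = 1.86 K.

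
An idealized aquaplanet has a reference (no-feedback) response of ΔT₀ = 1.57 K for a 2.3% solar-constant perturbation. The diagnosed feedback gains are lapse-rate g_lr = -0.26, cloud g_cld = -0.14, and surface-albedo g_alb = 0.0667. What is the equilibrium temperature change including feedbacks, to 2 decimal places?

1.18 K

Total gain g = -0.26 − 0.14 + 0.0667 = -0.3333.
Amplification A = 1/(1 + 0.3333) = 0.75.
ΔT = 1.57 × 0.75 = 1.18 K.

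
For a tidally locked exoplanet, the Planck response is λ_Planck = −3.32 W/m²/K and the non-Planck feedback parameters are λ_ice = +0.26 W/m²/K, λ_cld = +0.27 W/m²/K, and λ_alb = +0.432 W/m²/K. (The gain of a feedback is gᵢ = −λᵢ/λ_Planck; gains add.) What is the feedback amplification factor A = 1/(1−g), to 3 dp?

Convert to gains: g_ice = 0.26/3.32 = 0.07831; g_cld = 0.27/3.32 = 0.08133; g_alb = 0.432/3.32 = 0.1301.
Total gain g = 0.28974.
A = 1/(1 − 0.28974) = 1.408.

1.408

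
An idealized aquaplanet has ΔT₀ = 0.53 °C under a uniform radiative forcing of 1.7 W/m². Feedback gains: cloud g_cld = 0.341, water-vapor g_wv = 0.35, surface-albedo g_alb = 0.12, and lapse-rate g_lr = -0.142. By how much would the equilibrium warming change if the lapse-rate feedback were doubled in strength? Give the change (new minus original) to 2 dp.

-0.48 °C

Original: g = 0.669, ΔT = 0.53/(1−0.669) = 1.6012 °C.
With doubled lapse-rate: g' = 0.527, ΔT' = 0.53/(1−0.527) = 1.1205 °C.
Change = 1.1205 − 1.6012 = -0.48 °C.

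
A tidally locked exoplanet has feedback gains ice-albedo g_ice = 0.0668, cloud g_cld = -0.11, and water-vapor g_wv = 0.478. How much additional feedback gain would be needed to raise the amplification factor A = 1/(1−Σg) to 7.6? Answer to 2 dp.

0.43

Current total gain = 0.4348.
Target gain for A = 7.6: g* = 1 − 1/7.6 = 0.8684.
Additional gain needed = 0.8684 − 0.4348 = 0.43.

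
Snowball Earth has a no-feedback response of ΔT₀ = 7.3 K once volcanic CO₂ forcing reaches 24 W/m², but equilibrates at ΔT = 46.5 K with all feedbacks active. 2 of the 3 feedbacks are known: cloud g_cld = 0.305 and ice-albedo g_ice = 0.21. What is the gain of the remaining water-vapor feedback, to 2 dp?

Amplification A = ΔT/ΔT₀ = 46.5/7.3 = 6.37.
Total gain g = 1 − 1/A = 1 − 1/6.37 = 0.843.
Known gains sum to 0.305 + 0.21 = 0.515.
g_wv = 0.843 − 0.515 = 0.33.

0.33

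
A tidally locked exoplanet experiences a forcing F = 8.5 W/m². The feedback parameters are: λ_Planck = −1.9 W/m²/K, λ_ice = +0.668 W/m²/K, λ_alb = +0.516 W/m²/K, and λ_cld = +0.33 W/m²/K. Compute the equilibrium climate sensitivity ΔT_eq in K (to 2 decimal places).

22.02 K

Net feedback parameter λ = (−1.9) + (+0.668) + (+0.516) + (+0.33) = -0.386 W/m²/K.
ΔT = −F/λ = −8.5/(-0.386) = 22.02 K.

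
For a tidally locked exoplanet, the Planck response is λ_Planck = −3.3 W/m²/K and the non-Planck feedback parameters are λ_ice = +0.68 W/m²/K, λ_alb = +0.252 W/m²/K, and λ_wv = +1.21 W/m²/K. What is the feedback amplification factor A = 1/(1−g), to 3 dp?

Convert to gains: g_ice = 0.68/3.3 = 0.2061; g_alb = 0.252/3.3 = 0.07636; g_wv = 1.21/3.3 = 0.3667.
Total gain g = 0.64916.
A = 1/(1 − 0.64916) = 2.850.

2.850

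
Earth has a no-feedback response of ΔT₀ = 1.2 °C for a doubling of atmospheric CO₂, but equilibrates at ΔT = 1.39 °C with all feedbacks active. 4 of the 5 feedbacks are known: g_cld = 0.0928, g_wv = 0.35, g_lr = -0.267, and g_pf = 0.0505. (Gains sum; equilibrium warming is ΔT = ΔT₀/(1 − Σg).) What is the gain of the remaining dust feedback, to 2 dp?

-0.09

Amplification A = ΔT/ΔT₀ = 1.39/1.2 = 1.158.
Total gain g = 1 − 1/A = 1 − 1/1.158 = 0.1364.
Known gains sum to 0.0928 + 0.35 − 0.267 + 0.0505 = 0.2263.
g_dust = 0.1364 − 0.2263 = -0.09.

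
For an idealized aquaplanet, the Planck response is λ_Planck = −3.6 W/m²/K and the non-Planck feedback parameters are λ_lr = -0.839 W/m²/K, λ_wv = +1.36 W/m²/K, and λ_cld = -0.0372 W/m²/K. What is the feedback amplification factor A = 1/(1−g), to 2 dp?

Convert to gains: g_lr = -0.839/3.6 = -0.2331; g_wv = 1.36/3.6 = 0.3778; g_cld = -0.0372/3.6 = -0.01033.
Total gain g = 0.13437.
A = 1/(1 − 0.13437) = 1.16.

1.16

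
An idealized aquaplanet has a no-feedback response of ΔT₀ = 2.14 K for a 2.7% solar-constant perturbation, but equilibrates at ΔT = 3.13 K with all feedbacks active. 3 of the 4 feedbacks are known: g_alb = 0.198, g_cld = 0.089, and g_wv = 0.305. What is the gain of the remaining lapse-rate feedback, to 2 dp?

Amplification A = ΔT/ΔT₀ = 3.13/2.14 = 1.463.
Total gain g = 1 − 1/A = 1 − 1/1.463 = 0.3165.
Known gains sum to 0.198 + 0.089 + 0.305 = 0.592.
g_lr = 0.3165 − 0.592 = -0.28.

-0.28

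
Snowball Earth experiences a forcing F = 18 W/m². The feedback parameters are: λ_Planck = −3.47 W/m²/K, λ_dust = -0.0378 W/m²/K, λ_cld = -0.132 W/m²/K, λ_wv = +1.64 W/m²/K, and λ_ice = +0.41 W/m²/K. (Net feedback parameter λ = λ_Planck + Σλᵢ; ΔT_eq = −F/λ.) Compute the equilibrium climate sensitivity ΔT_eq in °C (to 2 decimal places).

11.32 °C

Net feedback parameter λ = (−3.47) + (-0.0378) + (-0.132) + (+1.64) + (+0.41) = -1.5898 W/m²/K.
ΔT = −F/λ = −18/(-1.5898) = 11.32 °C.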